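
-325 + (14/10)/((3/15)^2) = -290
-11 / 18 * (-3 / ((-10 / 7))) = -77 / 60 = -1.28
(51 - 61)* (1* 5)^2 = -250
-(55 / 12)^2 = -3025 / 144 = -21.01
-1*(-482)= 482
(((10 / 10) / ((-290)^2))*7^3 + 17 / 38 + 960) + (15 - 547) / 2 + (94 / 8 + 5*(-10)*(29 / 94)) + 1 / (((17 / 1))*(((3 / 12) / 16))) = 221683840002 / 319180525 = 694.54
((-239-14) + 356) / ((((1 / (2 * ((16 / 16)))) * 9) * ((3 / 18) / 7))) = 2884 / 3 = 961.33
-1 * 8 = -8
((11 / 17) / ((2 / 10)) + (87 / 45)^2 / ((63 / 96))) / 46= 717379 / 3694950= 0.19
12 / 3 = 4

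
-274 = -274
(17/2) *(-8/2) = -34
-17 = -17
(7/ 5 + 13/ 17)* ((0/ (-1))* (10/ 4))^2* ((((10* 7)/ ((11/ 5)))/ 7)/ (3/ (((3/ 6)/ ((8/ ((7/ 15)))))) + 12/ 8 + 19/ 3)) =0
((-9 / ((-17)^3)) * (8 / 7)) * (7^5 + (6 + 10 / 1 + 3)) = 35.23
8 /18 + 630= 5674 /9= 630.44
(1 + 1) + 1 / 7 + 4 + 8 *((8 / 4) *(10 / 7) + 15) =149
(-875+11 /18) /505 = -15739 /9090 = -1.73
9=9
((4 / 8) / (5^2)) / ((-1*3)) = -1 / 150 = -0.01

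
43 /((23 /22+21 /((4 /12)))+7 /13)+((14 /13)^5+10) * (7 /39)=242563343728 /89155989039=2.72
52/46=1.13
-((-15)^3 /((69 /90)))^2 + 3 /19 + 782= -194771826031 /10051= -19378353.00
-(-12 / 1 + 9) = 3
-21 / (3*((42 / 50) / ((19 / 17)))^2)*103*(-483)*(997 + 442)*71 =54609905200625 / 867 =62987203230.25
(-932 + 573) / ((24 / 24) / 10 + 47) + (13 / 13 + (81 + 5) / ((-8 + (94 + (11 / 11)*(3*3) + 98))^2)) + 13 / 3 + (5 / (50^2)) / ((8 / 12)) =-40061283163 / 17544279000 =-2.28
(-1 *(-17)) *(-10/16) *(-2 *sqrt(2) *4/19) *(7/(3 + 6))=595 *sqrt(2)/171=4.92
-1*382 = -382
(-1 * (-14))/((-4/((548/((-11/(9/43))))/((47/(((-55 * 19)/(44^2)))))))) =-819945/1956328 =-0.42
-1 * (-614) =614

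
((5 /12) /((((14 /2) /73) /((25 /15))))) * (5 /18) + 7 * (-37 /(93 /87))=-33787021 /140616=-240.28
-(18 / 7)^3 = -5832 / 343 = -17.00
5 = 5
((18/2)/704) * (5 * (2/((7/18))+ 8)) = 1035/1232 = 0.84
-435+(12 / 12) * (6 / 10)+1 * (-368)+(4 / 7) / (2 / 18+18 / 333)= -307592 / 385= -798.94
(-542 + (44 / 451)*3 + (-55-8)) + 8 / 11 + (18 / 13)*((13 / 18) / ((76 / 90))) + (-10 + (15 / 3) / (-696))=-3654771905 / 5964024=-612.80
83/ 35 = 2.37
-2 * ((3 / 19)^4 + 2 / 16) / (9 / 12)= -130969 / 390963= -0.33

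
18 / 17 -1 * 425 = -7207 / 17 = -423.94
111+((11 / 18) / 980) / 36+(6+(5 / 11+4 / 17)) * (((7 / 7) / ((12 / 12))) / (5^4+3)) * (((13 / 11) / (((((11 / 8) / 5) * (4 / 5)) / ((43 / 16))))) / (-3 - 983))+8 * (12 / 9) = 270629877260648569 / 2224357690484160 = 121.67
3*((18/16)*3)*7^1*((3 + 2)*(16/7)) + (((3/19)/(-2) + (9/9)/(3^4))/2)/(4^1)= 19945235/24624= 809.99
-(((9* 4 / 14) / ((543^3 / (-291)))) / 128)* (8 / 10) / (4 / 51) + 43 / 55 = 114230585041 / 146108818240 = 0.78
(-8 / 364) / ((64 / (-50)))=0.02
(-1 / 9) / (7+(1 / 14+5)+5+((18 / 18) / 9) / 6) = -0.01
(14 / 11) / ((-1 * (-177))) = 14 / 1947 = 0.01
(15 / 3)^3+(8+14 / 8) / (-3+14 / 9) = 473 / 4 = 118.25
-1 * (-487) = 487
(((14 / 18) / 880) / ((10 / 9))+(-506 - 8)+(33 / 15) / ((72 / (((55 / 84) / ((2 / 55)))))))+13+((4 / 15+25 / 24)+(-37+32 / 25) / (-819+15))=-111232984879 / 222868800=-499.10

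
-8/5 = -1.60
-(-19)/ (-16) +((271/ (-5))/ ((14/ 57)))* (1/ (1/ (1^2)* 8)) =-1007/ 35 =-28.77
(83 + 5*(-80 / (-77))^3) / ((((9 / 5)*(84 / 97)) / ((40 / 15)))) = 39238671830 / 258854211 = 151.59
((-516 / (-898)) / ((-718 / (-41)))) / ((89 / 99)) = 523611 / 14345999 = 0.04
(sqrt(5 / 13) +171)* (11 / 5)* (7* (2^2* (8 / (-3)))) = -140448 / 5 - 2464* sqrt(65) / 195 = -28191.47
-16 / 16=-1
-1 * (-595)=595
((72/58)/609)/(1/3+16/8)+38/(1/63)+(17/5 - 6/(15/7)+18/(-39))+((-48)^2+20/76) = 239116338394/50893115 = 4698.40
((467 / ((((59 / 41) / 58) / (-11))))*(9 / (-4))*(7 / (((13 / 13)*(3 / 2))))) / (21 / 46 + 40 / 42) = 123904717398 / 80299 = 1543041.85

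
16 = 16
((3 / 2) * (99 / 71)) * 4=594 / 71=8.37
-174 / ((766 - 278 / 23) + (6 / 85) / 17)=-963815 / 4176073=-0.23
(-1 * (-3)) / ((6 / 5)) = 5 / 2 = 2.50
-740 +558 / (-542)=-200819 / 271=-741.03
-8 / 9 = -0.89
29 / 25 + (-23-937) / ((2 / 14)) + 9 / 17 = -2855282 / 425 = -6718.31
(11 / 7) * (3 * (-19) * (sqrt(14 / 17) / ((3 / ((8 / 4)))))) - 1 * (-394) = 394 - 418 * sqrt(238) / 119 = 339.81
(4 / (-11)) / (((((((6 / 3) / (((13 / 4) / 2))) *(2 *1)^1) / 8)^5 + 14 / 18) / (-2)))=0.93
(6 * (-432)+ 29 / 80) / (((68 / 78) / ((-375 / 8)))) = 606443175 / 4352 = 139348.16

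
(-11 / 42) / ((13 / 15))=-55 / 182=-0.30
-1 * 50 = -50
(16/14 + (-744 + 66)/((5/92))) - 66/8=-12482.31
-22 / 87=-0.25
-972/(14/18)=-8748/7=-1249.71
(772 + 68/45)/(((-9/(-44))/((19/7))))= 10264.37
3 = 3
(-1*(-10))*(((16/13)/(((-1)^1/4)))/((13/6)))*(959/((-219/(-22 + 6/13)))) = -343705600/160381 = -2143.06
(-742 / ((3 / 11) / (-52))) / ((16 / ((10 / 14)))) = 6315.83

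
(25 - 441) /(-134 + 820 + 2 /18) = -288 /475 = -0.61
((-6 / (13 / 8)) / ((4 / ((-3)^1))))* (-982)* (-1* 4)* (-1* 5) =-707040 / 13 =-54387.69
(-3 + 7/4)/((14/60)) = -75/14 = -5.36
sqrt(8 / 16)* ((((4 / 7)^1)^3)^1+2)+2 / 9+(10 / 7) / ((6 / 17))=375* sqrt(2) / 343+269 / 63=5.82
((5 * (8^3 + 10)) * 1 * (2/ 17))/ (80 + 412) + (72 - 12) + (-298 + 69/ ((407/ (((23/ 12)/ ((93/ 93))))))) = -268985515/ 1134716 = -237.05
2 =2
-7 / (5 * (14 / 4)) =-2 / 5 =-0.40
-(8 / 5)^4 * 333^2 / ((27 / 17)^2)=-1620545536 / 5625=-288096.98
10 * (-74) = -740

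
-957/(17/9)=-8613/17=-506.65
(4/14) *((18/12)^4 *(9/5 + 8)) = 567/40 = 14.18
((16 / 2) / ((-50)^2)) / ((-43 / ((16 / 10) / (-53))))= 16 / 7121875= 0.00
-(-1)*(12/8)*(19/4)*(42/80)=1197/320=3.74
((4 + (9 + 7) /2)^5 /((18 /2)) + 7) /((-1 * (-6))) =4609.17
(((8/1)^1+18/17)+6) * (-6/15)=-512/85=-6.02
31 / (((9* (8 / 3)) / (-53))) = -1643 / 24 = -68.46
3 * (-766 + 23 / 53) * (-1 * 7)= 852075 / 53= 16076.89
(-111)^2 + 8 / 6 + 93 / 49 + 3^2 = 1812985 / 147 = 12333.23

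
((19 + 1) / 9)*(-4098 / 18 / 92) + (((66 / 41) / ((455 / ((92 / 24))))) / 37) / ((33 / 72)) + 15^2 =94086275642 / 428635935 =219.50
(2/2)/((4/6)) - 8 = -13/2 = -6.50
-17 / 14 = -1.21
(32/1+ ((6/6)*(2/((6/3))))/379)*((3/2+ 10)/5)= 278967/3790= 73.61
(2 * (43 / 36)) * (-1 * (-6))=43 / 3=14.33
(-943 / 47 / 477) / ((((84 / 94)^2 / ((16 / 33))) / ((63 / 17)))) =-177284 / 1873179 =-0.09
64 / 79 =0.81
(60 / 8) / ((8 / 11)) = 165 / 16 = 10.31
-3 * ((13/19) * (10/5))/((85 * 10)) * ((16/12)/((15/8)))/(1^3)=-416/121125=-0.00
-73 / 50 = -1.46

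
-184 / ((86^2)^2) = -23 / 6837602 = -0.00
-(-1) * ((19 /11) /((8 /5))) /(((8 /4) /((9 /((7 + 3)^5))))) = 171 /3520000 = 0.00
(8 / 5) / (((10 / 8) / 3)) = 96 / 25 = 3.84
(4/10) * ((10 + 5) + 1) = 32/5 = 6.40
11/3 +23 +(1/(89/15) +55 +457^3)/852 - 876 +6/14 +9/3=19670879715/176932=111177.63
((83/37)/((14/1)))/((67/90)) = 3735/17353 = 0.22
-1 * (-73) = 73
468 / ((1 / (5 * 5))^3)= 7312500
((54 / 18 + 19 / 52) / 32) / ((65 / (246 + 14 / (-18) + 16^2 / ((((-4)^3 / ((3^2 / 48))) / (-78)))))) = 191345 / 389376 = 0.49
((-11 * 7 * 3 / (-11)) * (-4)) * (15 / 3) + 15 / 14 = -5865 / 14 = -418.93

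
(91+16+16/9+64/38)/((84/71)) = 1341119/14364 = 93.37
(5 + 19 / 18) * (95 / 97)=10355 / 1746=5.93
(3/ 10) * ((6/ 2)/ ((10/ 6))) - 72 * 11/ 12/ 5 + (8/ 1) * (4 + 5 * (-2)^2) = 8967/ 50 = 179.34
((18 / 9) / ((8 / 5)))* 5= 25 / 4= 6.25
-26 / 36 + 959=958.28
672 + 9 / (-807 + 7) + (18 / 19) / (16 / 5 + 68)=909084381 / 1352800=672.00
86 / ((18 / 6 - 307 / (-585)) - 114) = -25155 / 32314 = -0.78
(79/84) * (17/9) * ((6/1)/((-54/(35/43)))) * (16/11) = -26860/114939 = -0.23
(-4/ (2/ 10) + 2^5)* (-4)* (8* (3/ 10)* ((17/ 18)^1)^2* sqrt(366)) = -4624* sqrt(366)/ 45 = -1965.83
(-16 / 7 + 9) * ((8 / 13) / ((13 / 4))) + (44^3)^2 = 8584219293152 / 1183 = 7256313857.27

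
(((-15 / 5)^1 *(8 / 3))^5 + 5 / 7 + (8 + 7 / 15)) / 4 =-859919 / 105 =-8189.70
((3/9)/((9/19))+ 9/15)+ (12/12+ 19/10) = 227/54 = 4.20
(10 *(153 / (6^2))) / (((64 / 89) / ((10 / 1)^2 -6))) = 355555 / 64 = 5555.55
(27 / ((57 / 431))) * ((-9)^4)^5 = 47159584315681826819079 / 19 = 2482083385035885622056.79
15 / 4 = 3.75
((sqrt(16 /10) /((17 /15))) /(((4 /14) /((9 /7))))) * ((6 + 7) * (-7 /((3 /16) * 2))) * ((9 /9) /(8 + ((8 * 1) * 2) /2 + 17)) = -2184 * sqrt(10) /187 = -36.93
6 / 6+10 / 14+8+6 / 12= 143 / 14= 10.21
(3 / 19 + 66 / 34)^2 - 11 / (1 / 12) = -13311744 / 104329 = -127.59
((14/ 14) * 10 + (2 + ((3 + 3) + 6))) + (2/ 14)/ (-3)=503/ 21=23.95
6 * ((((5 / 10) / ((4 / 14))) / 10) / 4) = 21 / 80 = 0.26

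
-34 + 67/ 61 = -32.90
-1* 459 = -459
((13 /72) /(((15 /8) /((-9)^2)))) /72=13 /120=0.11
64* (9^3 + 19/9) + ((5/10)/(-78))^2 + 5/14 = 7971020207/170352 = 46791.47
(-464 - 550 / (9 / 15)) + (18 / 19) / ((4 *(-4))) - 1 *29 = -642835 / 456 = -1409.73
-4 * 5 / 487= -0.04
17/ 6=2.83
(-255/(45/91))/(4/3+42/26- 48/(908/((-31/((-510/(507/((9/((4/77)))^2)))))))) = -20706295554945/118401877501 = -174.88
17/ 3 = 5.67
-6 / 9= -0.67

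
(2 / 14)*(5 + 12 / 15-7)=-6 / 35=-0.17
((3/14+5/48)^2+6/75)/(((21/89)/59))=2688601267/59270400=45.36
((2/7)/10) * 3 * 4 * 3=36/35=1.03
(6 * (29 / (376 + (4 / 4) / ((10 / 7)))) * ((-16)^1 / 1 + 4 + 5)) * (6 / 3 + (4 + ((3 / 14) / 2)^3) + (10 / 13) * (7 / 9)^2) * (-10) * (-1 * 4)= -836.34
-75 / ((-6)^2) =-2.08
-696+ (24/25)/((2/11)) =-17268/25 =-690.72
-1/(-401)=1/401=0.00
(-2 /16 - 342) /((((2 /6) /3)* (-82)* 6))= 8211 /1312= 6.26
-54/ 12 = -9/ 2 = -4.50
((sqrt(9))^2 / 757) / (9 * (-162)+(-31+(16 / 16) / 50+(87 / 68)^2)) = -1040400 / 130156205291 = -0.00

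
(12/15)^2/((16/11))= 11/25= 0.44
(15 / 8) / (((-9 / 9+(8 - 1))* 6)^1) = 5 / 96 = 0.05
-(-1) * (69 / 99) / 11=23 / 363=0.06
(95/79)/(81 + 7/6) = 570/38947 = 0.01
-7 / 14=-0.50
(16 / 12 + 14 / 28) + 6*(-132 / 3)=-1573 / 6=-262.17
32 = 32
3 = 3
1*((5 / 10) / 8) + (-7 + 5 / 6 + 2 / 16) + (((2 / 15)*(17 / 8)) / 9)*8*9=-297 / 80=-3.71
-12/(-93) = 4/31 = 0.13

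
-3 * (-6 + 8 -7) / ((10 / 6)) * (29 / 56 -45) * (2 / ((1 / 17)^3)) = -110144547 / 28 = -3933733.82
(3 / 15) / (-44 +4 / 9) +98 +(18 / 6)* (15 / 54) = 581113 / 5880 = 98.83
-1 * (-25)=25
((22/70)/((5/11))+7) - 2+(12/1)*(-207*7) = -3041904/175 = -17382.31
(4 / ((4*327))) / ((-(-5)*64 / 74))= 37 / 52320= 0.00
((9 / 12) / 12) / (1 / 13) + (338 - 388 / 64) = 1331 / 4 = 332.75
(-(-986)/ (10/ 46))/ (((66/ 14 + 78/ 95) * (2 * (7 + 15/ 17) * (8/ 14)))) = 179462353/ 1973016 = 90.96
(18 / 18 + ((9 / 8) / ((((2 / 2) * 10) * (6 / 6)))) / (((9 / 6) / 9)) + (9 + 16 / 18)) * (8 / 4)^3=4163 / 45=92.51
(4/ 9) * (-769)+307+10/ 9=-101/ 3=-33.67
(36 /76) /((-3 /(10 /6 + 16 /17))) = -7 /17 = -0.41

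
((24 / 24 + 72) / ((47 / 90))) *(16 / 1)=105120 / 47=2236.60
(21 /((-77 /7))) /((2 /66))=-63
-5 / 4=-1.25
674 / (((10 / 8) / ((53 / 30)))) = 71444 / 75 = 952.59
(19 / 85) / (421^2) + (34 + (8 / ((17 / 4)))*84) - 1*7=2788887154 / 15065485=185.12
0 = 0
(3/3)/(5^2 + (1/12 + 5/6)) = 12/311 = 0.04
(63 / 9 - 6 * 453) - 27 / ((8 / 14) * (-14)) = -21661 / 8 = -2707.62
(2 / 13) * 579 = 1158 / 13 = 89.08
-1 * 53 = -53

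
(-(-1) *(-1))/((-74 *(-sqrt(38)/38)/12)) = -6 *sqrt(38)/37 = -1.00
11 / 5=2.20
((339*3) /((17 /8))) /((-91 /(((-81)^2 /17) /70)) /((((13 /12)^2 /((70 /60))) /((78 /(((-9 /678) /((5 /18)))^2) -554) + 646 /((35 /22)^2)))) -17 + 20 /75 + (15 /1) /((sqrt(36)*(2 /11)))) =-1124189033760 /1304875237005917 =-0.00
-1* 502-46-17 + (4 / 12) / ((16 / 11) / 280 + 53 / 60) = -463557 / 821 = -564.62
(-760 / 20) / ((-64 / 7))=133 / 32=4.16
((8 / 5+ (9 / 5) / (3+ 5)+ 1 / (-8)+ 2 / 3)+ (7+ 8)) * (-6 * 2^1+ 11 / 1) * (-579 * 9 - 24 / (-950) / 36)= 1934388077 / 21375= 90497.69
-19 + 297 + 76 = 354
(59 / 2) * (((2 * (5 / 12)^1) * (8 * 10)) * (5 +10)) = 29500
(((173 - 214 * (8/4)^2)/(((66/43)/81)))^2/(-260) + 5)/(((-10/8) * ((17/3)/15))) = 5659107211521/534820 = 10581330.56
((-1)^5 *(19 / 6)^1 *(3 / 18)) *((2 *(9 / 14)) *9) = -6.11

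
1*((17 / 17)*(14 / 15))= 0.93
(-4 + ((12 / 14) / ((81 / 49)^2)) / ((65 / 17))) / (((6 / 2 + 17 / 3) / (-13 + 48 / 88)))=38151623 / 6776055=5.63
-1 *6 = -6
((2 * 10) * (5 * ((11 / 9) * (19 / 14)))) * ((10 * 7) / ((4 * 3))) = 26125 / 27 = 967.59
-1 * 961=-961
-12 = -12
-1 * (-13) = 13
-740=-740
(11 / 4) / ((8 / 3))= 33 / 32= 1.03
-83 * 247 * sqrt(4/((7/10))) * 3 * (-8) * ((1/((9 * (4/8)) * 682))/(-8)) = -41002 * sqrt(70)/7161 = -47.90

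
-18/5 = -3.60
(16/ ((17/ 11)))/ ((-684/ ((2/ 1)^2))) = -176/ 2907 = -0.06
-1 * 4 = -4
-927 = -927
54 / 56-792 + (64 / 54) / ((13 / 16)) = -7759963 / 9828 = -789.58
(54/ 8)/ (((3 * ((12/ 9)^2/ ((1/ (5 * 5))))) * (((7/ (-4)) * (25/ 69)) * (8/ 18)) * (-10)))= 50301/ 2800000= 0.02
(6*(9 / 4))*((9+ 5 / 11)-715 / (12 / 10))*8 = -696618 / 11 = -63328.91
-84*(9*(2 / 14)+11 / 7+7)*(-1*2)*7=11592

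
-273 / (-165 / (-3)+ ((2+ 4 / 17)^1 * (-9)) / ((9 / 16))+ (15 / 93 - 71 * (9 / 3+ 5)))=20553 / 41302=0.50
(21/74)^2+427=427.08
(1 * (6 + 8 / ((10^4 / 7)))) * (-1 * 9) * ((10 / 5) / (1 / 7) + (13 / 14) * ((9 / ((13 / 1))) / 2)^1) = -27092763 / 35000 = -774.08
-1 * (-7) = 7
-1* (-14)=14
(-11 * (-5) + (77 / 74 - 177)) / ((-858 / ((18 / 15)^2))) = 26853 / 132275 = 0.20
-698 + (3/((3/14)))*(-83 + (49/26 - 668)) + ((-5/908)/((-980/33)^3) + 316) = -24151916617228819/2221966073600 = -10869.62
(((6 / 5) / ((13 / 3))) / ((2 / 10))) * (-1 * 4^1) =-72 / 13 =-5.54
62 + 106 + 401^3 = 64481369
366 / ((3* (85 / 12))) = 1464 / 85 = 17.22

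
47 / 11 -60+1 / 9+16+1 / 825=-98047 / 2475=-39.61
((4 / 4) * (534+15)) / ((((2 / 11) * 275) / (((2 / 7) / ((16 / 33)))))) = 18117 / 2800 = 6.47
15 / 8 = 1.88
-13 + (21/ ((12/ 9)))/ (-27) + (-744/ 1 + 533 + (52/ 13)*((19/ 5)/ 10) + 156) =-20119/ 300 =-67.06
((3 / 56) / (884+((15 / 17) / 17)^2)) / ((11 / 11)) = 250563 / 4134636184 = 0.00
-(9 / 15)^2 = -9 / 25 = -0.36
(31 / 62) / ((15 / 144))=24 / 5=4.80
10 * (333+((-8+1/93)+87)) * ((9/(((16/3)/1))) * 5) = 8621325/248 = 34763.41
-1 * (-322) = 322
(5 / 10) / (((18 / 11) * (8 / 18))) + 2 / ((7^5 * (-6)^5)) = 22462555 / 32672808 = 0.69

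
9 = 9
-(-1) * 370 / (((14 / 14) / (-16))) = -5920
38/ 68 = 19/ 34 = 0.56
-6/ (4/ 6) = -9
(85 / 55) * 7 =10.82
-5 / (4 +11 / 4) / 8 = -5 / 54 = -0.09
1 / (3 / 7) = 7 / 3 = 2.33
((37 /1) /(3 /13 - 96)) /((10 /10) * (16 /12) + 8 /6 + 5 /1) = -481 /9545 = -0.05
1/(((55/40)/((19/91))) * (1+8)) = 152/9009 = 0.02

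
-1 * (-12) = 12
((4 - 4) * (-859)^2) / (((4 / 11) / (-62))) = 0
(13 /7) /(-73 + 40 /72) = -117 /4564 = -0.03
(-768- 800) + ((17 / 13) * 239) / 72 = -1463585 / 936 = -1563.66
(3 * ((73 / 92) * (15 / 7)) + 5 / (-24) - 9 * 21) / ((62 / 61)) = -181.14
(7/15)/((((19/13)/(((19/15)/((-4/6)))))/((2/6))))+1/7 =-187/3150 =-0.06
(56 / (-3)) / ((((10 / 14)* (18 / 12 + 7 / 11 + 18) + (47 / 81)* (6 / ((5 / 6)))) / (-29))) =3751440 / 128627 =29.17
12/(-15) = -4/5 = -0.80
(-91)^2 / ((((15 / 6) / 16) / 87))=23054304 / 5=4610860.80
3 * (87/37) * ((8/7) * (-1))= -2088/259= -8.06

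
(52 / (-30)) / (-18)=13 / 135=0.10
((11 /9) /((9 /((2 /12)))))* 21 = 77 /162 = 0.48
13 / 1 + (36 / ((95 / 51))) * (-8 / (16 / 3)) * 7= -18043 / 95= -189.93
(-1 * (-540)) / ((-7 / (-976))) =527040 / 7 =75291.43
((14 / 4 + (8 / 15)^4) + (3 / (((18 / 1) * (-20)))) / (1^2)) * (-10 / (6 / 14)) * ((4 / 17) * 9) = -10128251 / 57375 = -176.53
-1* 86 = -86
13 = 13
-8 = -8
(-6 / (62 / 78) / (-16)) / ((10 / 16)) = 117 / 155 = 0.75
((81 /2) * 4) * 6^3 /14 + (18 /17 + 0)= 2500.49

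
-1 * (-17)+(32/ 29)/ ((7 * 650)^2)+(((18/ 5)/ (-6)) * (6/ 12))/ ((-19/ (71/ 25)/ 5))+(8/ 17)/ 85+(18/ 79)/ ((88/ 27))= 49559789137511203/ 2864784850427500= 17.30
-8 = -8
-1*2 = -2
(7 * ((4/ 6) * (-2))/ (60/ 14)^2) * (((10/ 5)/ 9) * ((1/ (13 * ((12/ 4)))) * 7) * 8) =-38416/ 236925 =-0.16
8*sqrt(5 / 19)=8*sqrt(95) / 19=4.10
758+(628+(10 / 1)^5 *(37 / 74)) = 51386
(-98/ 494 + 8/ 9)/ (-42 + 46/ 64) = -49120/ 2936583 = -0.02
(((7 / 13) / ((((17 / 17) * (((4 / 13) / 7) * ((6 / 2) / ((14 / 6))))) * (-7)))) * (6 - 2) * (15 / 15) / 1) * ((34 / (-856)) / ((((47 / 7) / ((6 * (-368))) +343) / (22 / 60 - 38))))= -605654308 / 25526053215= -0.02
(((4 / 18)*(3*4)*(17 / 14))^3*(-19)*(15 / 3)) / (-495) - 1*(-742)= 686268746 / 916839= 748.52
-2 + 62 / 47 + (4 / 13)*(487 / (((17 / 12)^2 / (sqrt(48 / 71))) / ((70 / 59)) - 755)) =-1493630756219048864 / 1698612009911992019 - 1339242831360*sqrt(213) / 36140681061957277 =-0.88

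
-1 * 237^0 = -1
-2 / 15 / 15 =-2 / 225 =-0.01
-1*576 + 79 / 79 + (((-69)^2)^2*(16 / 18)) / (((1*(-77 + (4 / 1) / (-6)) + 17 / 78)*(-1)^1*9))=171147209 / 6041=28330.94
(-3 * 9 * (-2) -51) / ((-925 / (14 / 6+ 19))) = -64 / 925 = -0.07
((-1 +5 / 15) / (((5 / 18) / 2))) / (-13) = 24 / 65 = 0.37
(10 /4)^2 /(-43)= -25 /172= -0.15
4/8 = 1/2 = 0.50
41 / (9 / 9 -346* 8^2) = -41 / 22143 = -0.00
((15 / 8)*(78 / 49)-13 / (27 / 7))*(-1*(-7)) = -2041 / 756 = -2.70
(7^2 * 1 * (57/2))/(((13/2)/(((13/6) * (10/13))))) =4655/13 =358.08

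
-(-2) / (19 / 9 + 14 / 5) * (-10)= -900 / 221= -4.07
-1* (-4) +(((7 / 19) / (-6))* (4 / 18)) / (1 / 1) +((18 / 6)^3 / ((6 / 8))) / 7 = 32783 / 3591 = 9.13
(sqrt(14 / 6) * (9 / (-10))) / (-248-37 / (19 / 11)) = 57 * sqrt(21) / 51190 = 0.01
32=32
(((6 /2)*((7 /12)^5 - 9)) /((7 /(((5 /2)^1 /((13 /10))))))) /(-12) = 55567025 /90574848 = 0.61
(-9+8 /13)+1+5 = -31 /13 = -2.38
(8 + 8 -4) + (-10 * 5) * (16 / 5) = -148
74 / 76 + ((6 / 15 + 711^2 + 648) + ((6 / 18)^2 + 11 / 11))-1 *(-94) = 865713979 / 1710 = 506265.48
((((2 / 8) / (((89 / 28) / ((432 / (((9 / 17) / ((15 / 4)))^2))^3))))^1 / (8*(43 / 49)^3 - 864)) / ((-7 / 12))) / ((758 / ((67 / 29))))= 4874033.43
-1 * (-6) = 6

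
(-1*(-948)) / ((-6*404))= -79 / 202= -0.39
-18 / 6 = -3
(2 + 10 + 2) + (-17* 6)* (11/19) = -856/19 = -45.05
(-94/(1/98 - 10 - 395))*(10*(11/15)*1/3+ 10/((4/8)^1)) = 5.21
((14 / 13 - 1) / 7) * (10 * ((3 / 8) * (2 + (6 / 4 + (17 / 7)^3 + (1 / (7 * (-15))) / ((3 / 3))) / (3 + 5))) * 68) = 5565239 / 499408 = 11.14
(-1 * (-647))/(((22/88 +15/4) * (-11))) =-647/44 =-14.70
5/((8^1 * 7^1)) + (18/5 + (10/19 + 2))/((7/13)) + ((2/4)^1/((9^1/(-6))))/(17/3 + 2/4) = 2246471/196840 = 11.41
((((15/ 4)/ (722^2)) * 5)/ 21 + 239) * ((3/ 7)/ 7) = 10465297659/ 715201648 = 14.63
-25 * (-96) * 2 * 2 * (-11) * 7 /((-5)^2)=-29568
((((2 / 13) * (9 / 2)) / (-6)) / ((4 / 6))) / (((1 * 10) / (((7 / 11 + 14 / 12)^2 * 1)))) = -14161 / 251680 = -0.06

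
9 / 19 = 0.47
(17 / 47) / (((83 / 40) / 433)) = 294440 / 3901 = 75.48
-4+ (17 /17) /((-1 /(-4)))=0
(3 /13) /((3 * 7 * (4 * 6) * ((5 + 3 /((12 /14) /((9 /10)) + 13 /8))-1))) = 433 /4883424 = 0.00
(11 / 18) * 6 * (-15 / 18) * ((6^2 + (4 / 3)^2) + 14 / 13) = -125015 / 1053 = -118.72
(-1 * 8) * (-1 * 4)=32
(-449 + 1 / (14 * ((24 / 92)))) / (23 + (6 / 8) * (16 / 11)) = -18.63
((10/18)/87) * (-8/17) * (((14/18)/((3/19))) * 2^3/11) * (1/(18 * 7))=-3040/35580303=-0.00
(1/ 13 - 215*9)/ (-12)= 12577/ 78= 161.24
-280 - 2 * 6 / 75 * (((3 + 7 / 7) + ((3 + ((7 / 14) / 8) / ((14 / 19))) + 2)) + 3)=-394707 / 1400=-281.93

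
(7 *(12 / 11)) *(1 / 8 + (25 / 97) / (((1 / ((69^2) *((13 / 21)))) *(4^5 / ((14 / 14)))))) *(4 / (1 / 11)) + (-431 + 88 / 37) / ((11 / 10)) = -248645893 / 2526656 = -98.41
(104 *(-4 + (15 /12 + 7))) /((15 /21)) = 618.80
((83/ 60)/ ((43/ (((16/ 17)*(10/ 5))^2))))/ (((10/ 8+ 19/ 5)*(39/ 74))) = 6289408/ 146849859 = 0.04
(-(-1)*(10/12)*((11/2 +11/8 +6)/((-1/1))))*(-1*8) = 515/6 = 85.83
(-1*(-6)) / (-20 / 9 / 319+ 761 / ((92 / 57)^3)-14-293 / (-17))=228032551296 / 7001155900231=0.03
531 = 531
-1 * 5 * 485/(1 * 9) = -2425/9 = -269.44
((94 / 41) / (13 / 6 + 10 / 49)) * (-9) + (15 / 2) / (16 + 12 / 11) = -88805019 / 10744952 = -8.26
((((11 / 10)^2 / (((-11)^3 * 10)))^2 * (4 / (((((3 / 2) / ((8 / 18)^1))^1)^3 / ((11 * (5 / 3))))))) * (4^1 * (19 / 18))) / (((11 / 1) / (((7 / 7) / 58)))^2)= 304 / 1858998886284375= 0.00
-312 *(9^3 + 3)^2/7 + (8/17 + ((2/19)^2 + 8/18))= -9233691743440/386631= -23882440.22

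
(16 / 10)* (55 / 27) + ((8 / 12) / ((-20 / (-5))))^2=355 / 108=3.29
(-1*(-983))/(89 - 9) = 983/80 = 12.29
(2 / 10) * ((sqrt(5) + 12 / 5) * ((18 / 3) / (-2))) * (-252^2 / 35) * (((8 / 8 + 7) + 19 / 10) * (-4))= -64665216 / 625 - 5388768 * sqrt(5) / 125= -199861.56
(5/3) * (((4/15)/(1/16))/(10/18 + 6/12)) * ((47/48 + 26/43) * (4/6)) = 52304/7353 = 7.11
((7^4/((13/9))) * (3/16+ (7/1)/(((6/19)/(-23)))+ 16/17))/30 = -76666331/2720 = -28186.15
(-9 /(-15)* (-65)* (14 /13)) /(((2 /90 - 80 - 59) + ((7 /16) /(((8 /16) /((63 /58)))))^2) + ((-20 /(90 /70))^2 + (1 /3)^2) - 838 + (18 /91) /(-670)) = 22328341701120 /390208150676971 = 0.06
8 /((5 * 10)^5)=1 /39062500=0.00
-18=-18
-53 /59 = -0.90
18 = 18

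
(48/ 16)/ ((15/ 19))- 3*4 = -41/ 5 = -8.20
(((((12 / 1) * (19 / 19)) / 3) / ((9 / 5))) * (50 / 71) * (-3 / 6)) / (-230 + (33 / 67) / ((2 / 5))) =0.00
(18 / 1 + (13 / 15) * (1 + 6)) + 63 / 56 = 3023 / 120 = 25.19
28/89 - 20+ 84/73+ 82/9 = -551026/58473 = -9.42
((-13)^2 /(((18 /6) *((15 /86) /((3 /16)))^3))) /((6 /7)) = 94056781 /1152000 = 81.65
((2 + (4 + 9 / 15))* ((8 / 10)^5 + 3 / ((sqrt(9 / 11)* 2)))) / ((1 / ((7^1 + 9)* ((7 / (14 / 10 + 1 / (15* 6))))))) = 68124672 / 396875 + 33264* sqrt(11) / 127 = 1040.35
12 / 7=1.71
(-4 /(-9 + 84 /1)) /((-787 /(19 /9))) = 76 /531225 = 0.00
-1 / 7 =-0.14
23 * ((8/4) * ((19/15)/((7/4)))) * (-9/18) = -1748/105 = -16.65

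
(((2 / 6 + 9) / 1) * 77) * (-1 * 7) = -15092 / 3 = -5030.67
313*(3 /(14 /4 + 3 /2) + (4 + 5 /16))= 123009 /80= 1537.61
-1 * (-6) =6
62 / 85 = 0.73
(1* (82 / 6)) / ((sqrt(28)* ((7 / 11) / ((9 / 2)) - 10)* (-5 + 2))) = 451* sqrt(7) / 13664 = 0.09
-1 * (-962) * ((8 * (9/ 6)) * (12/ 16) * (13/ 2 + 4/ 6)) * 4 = 248196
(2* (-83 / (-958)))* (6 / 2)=249 / 479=0.52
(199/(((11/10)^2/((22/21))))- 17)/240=35873/55440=0.65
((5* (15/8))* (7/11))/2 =525/176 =2.98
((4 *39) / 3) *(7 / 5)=364 / 5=72.80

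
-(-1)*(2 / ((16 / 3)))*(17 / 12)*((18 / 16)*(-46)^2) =80937 / 64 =1264.64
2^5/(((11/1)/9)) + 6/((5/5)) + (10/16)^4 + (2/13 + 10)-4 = 22543647/585728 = 38.49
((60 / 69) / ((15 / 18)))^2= 1.09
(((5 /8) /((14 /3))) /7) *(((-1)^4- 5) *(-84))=45 /7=6.43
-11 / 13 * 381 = -4191 / 13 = -322.38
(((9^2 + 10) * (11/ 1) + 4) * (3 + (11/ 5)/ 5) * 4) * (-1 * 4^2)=-1106304/ 5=-221260.80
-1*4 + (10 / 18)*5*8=164 / 9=18.22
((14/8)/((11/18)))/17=63/374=0.17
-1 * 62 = -62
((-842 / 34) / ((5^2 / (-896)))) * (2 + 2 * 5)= 4526592 / 425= 10650.80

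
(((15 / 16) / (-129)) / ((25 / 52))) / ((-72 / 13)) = 169 / 61920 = 0.00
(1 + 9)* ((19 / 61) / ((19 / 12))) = 120 / 61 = 1.97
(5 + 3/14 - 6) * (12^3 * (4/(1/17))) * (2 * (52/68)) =-988416/7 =-141202.29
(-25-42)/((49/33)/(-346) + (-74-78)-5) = 765006/1792675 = 0.43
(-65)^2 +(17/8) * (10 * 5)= 17325/4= 4331.25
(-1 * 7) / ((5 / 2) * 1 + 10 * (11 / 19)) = -38 / 45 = -0.84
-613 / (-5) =122.60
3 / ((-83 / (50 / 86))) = -75 / 3569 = -0.02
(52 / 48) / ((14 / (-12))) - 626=-8777 / 14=-626.93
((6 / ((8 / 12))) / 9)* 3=3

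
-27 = -27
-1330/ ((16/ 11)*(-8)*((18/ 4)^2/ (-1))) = -7315/ 1296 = -5.64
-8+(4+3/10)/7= -517/70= -7.39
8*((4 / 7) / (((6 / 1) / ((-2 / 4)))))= -8 / 21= -0.38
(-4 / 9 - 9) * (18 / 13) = -170 / 13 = -13.08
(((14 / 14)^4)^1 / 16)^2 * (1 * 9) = 9 / 256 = 0.04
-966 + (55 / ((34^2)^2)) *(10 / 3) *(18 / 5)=-322724979 / 334084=-966.00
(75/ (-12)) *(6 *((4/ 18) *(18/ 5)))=-30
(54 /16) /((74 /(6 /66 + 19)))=2835 /3256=0.87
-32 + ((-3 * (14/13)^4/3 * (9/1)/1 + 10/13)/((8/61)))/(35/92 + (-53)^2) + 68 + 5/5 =272905457030/7381961743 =36.97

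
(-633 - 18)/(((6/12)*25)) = -1302/25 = -52.08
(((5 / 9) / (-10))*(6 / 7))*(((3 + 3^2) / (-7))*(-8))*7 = -32 / 7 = -4.57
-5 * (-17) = 85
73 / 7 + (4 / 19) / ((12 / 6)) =1401 / 133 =10.53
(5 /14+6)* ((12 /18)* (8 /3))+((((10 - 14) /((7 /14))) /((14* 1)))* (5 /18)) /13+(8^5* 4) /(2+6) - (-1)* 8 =4478098 /273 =16403.29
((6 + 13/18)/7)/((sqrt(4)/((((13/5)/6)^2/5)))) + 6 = 6824449/1134000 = 6.02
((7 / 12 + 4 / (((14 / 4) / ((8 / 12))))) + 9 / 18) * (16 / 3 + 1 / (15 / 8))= 10.83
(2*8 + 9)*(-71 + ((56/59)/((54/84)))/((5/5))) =-922925/531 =-1738.09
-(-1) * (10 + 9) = 19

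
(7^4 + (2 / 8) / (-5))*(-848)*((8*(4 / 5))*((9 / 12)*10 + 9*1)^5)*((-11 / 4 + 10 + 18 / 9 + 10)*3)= -23007565149665481 / 25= -920302605986619.24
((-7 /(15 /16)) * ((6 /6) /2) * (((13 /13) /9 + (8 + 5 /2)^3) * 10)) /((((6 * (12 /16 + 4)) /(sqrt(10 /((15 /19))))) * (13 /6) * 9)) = -4667992 * sqrt(114) /180063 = -276.79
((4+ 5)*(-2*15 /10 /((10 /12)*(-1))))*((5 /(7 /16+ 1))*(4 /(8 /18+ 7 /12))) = 373248 /851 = 438.60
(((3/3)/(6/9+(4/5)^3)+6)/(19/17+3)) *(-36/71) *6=-5.06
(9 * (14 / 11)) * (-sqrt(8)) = -252 * sqrt(2) / 11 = -32.40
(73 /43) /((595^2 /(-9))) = -657 /15223075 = -0.00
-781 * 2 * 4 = -6248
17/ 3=5.67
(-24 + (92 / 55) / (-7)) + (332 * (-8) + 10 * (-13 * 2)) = -1131992 / 385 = -2940.24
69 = 69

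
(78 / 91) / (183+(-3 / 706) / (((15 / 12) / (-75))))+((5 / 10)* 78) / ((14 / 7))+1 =6189993 / 301882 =20.50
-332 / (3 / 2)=-664 / 3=-221.33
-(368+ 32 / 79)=-29104 / 79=-368.41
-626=-626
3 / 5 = 0.60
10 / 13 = 0.77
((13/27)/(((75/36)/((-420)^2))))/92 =10192/23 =443.13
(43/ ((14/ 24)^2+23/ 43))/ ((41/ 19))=5058864/ 222179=22.77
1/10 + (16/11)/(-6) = -47/330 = -0.14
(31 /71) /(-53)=-31 /3763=-0.01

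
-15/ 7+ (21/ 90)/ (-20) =-9049/ 4200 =-2.15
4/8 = 1/2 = 0.50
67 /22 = 3.05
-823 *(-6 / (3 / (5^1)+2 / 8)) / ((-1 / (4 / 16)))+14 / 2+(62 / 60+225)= -1219.32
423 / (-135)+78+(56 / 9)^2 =113.58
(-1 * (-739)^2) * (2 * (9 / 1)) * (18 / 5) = -176943204 / 5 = -35388640.80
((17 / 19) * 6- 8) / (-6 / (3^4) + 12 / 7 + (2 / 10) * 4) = -23625 / 21907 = -1.08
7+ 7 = 14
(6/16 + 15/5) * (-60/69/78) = -45/1196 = -0.04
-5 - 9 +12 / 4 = -11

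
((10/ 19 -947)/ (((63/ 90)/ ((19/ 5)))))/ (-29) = 5138/ 29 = 177.17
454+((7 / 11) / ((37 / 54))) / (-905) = 454.00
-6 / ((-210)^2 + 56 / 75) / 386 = -225 / 638358308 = -0.00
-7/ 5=-1.40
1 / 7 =0.14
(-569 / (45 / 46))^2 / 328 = 171269569 / 166050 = 1031.43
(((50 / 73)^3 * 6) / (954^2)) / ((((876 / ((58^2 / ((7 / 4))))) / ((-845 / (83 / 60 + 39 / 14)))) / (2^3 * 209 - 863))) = -2874559025000000 / 3771317444077413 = -0.76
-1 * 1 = -1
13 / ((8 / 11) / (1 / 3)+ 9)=143 / 123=1.16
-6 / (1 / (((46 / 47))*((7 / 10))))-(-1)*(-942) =-222336 / 235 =-946.11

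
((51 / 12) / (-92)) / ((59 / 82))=-697 / 10856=-0.06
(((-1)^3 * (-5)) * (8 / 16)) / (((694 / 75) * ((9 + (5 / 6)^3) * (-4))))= -0.01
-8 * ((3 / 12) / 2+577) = -4617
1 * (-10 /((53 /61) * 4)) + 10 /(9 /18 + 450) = -5145 /1802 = -2.86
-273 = -273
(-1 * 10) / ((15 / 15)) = -10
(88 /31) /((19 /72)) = 10.76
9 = 9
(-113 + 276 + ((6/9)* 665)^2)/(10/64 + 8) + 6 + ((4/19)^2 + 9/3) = 20458949069/847989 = 24126.43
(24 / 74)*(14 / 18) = 28 / 111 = 0.25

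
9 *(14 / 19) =126 / 19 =6.63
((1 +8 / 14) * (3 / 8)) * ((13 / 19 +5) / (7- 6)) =891 / 266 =3.35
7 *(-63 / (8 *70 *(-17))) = 63 / 1360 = 0.05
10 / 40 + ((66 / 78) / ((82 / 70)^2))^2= 1203856109 / 1910214436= 0.63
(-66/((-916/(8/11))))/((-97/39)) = -468/22213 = -0.02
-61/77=-0.79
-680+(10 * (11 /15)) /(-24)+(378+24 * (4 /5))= -50959 /180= -283.11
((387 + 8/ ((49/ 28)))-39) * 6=14808/ 7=2115.43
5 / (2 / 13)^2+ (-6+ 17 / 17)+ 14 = 881 / 4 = 220.25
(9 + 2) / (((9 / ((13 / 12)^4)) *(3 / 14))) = 2199197 / 279936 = 7.86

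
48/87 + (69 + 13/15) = 30632/435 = 70.42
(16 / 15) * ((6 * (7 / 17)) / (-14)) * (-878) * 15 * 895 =37718880 / 17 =2218757.65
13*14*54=9828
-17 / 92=-0.18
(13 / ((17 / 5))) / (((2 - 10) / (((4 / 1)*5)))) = -325 / 34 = -9.56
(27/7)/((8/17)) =8.20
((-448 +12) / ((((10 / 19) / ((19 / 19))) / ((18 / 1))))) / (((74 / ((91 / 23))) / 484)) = -1641872232 / 4255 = -385868.91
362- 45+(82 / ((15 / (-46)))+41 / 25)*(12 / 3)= -51173 / 75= -682.31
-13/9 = -1.44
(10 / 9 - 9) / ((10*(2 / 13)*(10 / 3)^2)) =-923 / 2000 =-0.46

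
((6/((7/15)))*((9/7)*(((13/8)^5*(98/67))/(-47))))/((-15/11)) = 110274021/25796608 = 4.27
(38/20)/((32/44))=209/80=2.61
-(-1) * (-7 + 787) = 780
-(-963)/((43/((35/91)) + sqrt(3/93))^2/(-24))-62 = -166425766767182/2606548899361 + 2781304500 * sqrt(31)/2606548899361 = -63.84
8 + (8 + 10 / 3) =58 / 3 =19.33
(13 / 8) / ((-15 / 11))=-143 / 120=-1.19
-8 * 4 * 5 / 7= -160 / 7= -22.86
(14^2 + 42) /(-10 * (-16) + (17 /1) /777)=1.49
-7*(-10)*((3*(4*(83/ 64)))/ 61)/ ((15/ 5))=2905/ 488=5.95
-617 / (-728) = 617 / 728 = 0.85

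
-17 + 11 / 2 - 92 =-207 / 2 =-103.50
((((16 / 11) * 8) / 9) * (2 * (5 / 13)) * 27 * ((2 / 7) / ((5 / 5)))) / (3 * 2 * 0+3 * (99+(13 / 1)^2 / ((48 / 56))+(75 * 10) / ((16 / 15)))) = 61440 / 24006983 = 0.00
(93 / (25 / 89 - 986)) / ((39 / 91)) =-19313 / 87729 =-0.22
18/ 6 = 3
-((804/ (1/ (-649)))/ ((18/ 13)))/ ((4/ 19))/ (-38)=-565279/ 12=-47106.58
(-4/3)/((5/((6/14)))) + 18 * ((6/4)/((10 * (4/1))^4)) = -2047811/17920000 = -0.11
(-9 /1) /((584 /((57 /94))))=-513 /54896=-0.01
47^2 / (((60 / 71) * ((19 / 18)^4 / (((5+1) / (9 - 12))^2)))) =5488110288 / 651605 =8422.45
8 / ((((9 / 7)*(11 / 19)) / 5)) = 5320 / 99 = 53.74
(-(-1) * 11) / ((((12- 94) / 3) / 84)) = -1386 / 41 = -33.80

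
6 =6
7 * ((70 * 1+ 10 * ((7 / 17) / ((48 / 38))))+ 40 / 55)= 1162189 / 2244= 517.91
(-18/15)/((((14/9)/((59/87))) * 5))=-531/5075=-0.10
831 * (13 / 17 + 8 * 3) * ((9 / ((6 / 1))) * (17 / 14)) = 1049553 / 28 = 37484.04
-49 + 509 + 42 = 502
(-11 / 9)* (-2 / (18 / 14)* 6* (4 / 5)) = 1232 / 135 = 9.13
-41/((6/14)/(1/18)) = -287/54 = -5.31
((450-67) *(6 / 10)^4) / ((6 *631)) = 0.01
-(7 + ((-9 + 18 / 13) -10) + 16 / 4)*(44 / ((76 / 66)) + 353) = 639238 / 247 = 2588.01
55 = 55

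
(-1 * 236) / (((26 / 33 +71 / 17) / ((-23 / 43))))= 3045108 / 119755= 25.43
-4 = -4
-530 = -530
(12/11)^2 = 144/121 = 1.19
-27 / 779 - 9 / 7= -7200 / 5453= -1.32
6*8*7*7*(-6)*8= -112896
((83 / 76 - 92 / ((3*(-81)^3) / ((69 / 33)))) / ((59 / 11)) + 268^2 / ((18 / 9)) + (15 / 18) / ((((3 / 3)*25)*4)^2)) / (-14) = -256734345224244361 / 100085220648000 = -2565.16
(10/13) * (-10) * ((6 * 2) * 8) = -9600/13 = -738.46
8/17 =0.47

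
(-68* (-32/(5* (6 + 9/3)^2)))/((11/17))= 36992/4455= 8.30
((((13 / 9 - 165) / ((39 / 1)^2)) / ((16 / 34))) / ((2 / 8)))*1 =-12512 / 13689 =-0.91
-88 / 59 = -1.49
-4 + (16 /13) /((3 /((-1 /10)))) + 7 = 577 /195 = 2.96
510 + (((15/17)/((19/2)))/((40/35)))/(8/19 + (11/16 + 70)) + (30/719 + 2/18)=1213157037131/2378021319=510.15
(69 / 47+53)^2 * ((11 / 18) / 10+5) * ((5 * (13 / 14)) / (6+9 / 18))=1492582400 / 139167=10725.12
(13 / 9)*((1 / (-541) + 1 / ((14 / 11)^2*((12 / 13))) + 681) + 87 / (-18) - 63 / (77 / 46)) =38768969837 / 41990256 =923.28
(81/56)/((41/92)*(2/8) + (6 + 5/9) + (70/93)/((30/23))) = 1039554/5206313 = 0.20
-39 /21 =-13 /7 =-1.86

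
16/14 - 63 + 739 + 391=7477/7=1068.14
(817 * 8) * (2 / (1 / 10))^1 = 130720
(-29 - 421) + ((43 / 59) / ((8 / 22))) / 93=-9876127 / 21948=-449.98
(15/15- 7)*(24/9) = -16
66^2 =4356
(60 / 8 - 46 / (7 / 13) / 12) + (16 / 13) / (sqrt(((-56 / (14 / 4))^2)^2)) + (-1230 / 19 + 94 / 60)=-26053021 / 414960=-62.78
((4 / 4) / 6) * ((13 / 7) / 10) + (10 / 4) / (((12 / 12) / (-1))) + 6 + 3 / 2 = 2113 / 420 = 5.03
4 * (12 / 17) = 48 / 17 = 2.82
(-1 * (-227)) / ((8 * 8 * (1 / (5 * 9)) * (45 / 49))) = 11123 / 64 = 173.80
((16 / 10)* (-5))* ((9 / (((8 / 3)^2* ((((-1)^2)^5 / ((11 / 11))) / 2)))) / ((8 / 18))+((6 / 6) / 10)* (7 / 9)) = -33253 / 720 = -46.18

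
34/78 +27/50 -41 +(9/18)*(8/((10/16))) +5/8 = -257393/7800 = -33.00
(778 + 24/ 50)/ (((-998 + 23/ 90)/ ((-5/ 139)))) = 350316/ 12481783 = 0.03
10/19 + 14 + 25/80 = 4511/304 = 14.84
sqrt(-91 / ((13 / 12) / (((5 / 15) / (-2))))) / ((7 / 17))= 17 * sqrt(14) / 7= 9.09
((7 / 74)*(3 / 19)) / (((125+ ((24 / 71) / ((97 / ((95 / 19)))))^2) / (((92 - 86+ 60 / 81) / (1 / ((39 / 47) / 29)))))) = 56110599727 / 2434700973252525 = 0.00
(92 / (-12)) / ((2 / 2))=-23 / 3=-7.67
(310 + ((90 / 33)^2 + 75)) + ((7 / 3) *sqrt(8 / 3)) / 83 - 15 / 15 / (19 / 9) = 14 *sqrt(6) / 747 + 901126 / 2299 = 392.01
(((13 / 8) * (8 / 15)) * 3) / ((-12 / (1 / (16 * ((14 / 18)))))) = -0.02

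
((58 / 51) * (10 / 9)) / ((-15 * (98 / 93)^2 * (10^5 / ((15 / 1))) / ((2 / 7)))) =-0.00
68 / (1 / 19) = 1292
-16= -16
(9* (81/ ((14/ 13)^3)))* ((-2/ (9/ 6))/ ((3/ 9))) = -1601613/ 686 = -2334.71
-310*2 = -620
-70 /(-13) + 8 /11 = 874 /143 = 6.11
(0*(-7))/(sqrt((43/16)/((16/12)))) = 0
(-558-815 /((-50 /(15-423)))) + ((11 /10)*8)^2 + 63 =-176699 /25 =-7067.96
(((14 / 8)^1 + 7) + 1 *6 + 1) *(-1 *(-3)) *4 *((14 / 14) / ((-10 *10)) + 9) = 169911 / 100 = 1699.11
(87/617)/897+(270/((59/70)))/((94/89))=155159507567/511571359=303.30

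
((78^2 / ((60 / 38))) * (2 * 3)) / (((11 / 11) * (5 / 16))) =1849536 / 25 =73981.44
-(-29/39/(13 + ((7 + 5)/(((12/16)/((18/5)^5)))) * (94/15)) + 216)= -7981794715651/36952755411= -216.00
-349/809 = -0.43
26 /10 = 13 /5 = 2.60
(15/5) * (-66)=-198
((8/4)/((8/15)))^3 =3375/64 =52.73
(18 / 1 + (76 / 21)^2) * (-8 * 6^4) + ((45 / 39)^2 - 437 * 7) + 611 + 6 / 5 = -13451010789 / 41405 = -324864.41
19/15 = 1.27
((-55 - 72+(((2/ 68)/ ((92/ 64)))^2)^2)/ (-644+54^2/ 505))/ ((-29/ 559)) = -837941955474805545/ 218459393146437376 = -3.84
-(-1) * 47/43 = 47/43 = 1.09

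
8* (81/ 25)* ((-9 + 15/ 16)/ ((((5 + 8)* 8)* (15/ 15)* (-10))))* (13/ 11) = 10449/ 44000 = 0.24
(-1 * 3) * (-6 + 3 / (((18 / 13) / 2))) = 5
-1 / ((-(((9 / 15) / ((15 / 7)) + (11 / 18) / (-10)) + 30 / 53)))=47700 / 37441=1.27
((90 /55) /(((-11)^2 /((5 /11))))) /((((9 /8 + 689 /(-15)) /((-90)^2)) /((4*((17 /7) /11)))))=-5948640000 /6061798589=-0.98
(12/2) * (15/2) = 45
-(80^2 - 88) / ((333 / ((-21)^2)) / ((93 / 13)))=-28763784 / 481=-59799.97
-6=-6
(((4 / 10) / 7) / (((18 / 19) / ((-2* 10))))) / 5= -76 / 315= -0.24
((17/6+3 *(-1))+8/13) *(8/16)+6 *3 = 18.22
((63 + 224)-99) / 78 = 94 / 39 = 2.41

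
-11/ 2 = -5.50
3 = 3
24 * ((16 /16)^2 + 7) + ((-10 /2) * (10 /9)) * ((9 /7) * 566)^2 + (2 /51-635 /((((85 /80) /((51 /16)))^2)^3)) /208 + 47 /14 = -117715898539 /39984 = -2944075.09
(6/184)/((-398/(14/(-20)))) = 21/366160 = 0.00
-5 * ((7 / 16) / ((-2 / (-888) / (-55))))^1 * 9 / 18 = 213675 / 8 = 26709.38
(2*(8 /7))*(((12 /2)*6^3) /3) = 6912 /7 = 987.43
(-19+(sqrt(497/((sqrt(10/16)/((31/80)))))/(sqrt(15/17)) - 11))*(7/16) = -5.86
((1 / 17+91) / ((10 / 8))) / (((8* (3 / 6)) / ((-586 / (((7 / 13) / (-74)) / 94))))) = 82029770784 / 595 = 137865160.98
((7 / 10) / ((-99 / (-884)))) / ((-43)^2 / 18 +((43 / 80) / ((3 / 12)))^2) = 247520 / 4250851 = 0.06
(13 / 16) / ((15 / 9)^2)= 117 / 400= 0.29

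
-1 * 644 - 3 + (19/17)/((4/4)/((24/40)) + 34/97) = -6450884/9979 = -646.45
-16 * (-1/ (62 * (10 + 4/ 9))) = 36/ 1457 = 0.02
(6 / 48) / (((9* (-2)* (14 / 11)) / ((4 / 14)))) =-11 / 7056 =-0.00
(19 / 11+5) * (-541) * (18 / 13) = -720612 / 143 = -5039.24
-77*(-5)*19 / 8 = 7315 / 8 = 914.38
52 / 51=1.02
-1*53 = -53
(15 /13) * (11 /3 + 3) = 100 /13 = 7.69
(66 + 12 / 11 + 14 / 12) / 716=0.10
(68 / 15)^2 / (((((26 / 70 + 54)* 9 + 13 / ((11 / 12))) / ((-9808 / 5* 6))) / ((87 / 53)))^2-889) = -8871890587298185216 / 383779965142061888375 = -0.02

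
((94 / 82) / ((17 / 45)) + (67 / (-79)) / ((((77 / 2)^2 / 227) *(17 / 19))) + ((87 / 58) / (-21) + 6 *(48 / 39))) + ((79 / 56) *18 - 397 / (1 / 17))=-113969197628399 / 16976363404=-6713.40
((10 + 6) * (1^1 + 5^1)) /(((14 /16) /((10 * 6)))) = 46080 /7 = 6582.86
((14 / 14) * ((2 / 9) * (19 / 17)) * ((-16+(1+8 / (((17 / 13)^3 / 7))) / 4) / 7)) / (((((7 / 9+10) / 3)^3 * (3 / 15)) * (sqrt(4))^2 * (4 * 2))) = -5535067365 / 4878551144512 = -0.00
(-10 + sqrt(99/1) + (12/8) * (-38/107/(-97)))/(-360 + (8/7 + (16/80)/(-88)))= 319497640/11471773773-3080 * sqrt(11)/368429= 0.00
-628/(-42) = 314/21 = 14.95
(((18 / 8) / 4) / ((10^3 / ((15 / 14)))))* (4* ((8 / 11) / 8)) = 27 / 123200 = 0.00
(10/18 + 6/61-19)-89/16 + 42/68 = -3477989/149328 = -23.29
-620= -620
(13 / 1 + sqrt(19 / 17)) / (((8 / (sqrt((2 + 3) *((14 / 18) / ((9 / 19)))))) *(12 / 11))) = 11 *sqrt(665) *(sqrt(323) + 221) / 14688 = 4.62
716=716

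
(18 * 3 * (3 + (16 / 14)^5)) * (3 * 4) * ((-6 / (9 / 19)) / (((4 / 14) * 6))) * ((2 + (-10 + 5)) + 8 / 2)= -56901276 / 2401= -23698.99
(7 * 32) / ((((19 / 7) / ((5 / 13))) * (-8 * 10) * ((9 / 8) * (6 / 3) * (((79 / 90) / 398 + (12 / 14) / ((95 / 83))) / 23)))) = -10921120 / 2022449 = -5.40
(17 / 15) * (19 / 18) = 323 / 270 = 1.20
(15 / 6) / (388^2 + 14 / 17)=85 / 5118524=0.00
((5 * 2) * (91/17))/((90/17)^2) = 1547/810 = 1.91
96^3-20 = 884716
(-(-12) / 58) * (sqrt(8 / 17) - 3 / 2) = -9 / 29 + 12 * sqrt(34) / 493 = -0.17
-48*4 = -192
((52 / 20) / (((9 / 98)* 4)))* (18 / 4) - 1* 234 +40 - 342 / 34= -58551 / 340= -172.21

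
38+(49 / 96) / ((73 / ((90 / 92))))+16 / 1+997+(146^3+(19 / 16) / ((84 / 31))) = 3512572036039 / 1128288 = 3113187.45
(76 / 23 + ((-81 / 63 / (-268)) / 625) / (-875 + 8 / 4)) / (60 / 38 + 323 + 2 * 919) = 164229729563 / 107482557927500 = 0.00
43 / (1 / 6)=258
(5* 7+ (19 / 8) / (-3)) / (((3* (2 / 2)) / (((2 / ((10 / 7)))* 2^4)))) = 255.42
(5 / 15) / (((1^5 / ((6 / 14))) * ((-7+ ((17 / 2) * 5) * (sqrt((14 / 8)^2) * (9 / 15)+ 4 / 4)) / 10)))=80 / 4487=0.02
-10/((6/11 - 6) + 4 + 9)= -110/83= -1.33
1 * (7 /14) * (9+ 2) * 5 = 55 /2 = 27.50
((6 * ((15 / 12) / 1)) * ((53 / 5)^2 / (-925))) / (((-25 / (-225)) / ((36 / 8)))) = -682587 / 18500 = -36.90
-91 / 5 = -18.20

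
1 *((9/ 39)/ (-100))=-3/ 1300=-0.00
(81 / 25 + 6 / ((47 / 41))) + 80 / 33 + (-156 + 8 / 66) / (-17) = 4409359 / 219725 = 20.07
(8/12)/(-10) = -1/15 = -0.07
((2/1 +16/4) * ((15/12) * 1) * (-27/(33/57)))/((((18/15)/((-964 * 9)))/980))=27261076500/11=2478279681.82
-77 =-77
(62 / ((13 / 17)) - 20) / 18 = 397 / 117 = 3.39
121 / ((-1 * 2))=-121 / 2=-60.50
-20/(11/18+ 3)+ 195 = 2463/13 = 189.46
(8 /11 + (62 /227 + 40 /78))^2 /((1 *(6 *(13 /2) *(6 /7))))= 76004456654 /1109563496613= 0.07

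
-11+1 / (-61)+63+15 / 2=7257 / 122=59.48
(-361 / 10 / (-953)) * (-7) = -2527 / 9530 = -0.27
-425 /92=-4.62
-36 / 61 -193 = -11809 / 61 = -193.59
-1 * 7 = -7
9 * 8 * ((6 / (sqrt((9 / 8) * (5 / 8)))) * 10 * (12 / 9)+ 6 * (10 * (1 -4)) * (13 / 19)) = -168480 / 19+ 3072 * sqrt(5) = -1998.17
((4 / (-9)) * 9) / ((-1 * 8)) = 1 / 2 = 0.50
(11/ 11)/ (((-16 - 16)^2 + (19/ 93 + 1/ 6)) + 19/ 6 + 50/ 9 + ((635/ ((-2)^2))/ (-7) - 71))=7812/ 7338707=0.00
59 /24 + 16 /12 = 3.79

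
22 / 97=0.23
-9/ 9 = -1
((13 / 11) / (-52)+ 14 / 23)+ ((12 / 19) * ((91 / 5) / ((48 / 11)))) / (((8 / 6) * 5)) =1886459 / 1922800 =0.98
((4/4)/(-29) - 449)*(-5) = 2245.17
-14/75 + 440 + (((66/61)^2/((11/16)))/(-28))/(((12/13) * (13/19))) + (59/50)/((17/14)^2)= 9948092128/22582749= 440.52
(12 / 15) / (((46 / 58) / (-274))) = -276.38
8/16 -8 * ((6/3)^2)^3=-1023/2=-511.50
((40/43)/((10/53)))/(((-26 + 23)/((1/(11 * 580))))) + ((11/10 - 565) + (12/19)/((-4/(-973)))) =-641552723/1563738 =-410.27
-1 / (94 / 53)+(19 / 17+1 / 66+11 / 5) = 365047 / 131835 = 2.77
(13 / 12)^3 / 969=2197 / 1674432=0.00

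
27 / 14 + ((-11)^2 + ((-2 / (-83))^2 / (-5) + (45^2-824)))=638438019 / 482230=1323.93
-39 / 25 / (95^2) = -39 / 225625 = -0.00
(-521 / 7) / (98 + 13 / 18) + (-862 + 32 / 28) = -10717580 / 12439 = -861.61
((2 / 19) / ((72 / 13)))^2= 169 / 467856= 0.00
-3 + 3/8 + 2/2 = -13/8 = -1.62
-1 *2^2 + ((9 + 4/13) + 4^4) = 261.31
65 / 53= 1.23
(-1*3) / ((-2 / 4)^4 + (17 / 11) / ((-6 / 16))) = 1584 / 2143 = 0.74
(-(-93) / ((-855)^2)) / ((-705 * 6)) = -31 / 1030745250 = -0.00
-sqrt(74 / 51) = -sqrt(3774) / 51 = -1.20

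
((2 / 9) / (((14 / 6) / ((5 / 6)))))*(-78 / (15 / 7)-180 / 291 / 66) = -64748 / 22407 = -2.89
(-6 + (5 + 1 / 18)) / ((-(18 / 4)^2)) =34 / 729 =0.05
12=12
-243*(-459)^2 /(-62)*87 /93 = 1484669007 /1922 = 772460.46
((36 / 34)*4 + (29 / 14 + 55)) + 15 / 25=73669 / 1190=61.91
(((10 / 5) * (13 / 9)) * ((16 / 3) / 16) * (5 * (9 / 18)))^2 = 4225 / 729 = 5.80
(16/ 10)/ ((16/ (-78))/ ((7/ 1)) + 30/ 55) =12012/ 3875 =3.10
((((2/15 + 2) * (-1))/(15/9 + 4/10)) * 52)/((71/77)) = -128128/2201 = -58.21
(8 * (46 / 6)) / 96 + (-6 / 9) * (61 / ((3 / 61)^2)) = -1815779 / 108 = -16812.77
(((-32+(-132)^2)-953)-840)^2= 243328801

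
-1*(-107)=107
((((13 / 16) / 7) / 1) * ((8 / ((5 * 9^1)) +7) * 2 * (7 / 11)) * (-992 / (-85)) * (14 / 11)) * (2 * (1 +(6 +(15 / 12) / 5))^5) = 1099377075251 / 1742400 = 630955.62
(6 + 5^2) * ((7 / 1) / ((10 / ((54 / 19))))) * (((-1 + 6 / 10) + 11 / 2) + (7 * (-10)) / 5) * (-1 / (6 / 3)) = 521451 / 1900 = 274.45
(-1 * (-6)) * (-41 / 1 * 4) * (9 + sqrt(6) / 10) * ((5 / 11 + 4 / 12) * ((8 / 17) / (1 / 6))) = -3684096 / 187 - 204672 * sqrt(6) / 935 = -20237.24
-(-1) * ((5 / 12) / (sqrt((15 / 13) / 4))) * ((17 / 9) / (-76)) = -17 * sqrt(195) / 12312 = -0.02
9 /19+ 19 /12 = 2.06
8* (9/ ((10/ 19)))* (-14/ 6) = -1596/ 5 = -319.20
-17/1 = -17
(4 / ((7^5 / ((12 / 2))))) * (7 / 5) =24 / 12005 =0.00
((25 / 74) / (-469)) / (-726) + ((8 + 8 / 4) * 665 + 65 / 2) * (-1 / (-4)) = 84187992785 / 50393112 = 1670.63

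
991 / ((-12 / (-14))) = 6937 / 6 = 1156.17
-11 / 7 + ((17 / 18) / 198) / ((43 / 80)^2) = -1.55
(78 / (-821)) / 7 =-78 / 5747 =-0.01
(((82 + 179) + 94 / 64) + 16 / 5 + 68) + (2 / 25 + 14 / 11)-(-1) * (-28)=2701789 / 8800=307.02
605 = 605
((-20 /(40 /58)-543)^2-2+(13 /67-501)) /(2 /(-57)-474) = -62379774 /90517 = -689.15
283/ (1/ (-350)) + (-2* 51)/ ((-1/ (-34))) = -102518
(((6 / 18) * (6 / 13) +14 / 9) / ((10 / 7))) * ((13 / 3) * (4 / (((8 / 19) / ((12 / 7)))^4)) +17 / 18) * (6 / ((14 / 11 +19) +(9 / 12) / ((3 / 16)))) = 45294224030 / 32144931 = 1409.06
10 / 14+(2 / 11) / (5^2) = 1389 / 1925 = 0.72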